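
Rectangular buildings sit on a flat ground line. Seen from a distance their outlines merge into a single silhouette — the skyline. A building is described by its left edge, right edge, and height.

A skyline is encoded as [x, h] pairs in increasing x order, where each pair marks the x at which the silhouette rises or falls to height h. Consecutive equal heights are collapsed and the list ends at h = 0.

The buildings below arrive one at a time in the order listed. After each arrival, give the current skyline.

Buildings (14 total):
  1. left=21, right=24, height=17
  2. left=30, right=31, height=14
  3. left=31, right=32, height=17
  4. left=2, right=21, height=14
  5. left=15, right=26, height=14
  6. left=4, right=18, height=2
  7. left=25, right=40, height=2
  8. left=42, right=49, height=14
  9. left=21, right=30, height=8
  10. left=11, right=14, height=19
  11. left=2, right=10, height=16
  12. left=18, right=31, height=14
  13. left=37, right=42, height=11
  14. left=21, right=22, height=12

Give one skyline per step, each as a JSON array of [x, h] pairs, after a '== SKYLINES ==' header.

== SKYLINES ==
[[21,17],[24,0]]
[[21,17],[24,0],[30,14],[31,0]]
[[21,17],[24,0],[30,14],[31,17],[32,0]]
[[2,14],[21,17],[24,0],[30,14],[31,17],[32,0]]
[[2,14],[21,17],[24,14],[26,0],[30,14],[31,17],[32,0]]
[[2,14],[21,17],[24,14],[26,0],[30,14],[31,17],[32,0]]
[[2,14],[21,17],[24,14],[26,2],[30,14],[31,17],[32,2],[40,0]]
[[2,14],[21,17],[24,14],[26,2],[30,14],[31,17],[32,2],[40,0],[42,14],[49,0]]
[[2,14],[21,17],[24,14],[26,8],[30,14],[31,17],[32,2],[40,0],[42,14],[49,0]]
[[2,14],[11,19],[14,14],[21,17],[24,14],[26,8],[30,14],[31,17],[32,2],[40,0],[42,14],[49,0]]
[[2,16],[10,14],[11,19],[14,14],[21,17],[24,14],[26,8],[30,14],[31,17],[32,2],[40,0],[42,14],[49,0]]
[[2,16],[10,14],[11,19],[14,14],[21,17],[24,14],[31,17],[32,2],[40,0],[42,14],[49,0]]
[[2,16],[10,14],[11,19],[14,14],[21,17],[24,14],[31,17],[32,2],[37,11],[42,14],[49,0]]
[[2,16],[10,14],[11,19],[14,14],[21,17],[24,14],[31,17],[32,2],[37,11],[42,14],[49,0]]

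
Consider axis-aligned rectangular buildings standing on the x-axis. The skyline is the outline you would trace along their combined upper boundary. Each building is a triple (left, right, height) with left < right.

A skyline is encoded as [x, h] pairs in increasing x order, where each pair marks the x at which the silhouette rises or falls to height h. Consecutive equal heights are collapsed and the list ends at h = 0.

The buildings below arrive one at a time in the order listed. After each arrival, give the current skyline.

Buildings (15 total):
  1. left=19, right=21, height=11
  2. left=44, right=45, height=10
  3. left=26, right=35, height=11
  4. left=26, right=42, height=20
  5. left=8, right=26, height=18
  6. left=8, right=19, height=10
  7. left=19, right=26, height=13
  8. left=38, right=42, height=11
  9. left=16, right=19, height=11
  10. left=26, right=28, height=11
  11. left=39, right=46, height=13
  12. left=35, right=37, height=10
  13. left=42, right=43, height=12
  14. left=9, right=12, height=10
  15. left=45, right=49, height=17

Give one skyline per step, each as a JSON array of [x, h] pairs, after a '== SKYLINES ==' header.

== SKYLINES ==
[[19,11],[21,0]]
[[19,11],[21,0],[44,10],[45,0]]
[[19,11],[21,0],[26,11],[35,0],[44,10],[45,0]]
[[19,11],[21,0],[26,20],[42,0],[44,10],[45,0]]
[[8,18],[26,20],[42,0],[44,10],[45,0]]
[[8,18],[26,20],[42,0],[44,10],[45,0]]
[[8,18],[26,20],[42,0],[44,10],[45,0]]
[[8,18],[26,20],[42,0],[44,10],[45,0]]
[[8,18],[26,20],[42,0],[44,10],[45,0]]
[[8,18],[26,20],[42,0],[44,10],[45,0]]
[[8,18],[26,20],[42,13],[46,0]]
[[8,18],[26,20],[42,13],[46,0]]
[[8,18],[26,20],[42,13],[46,0]]
[[8,18],[26,20],[42,13],[46,0]]
[[8,18],[26,20],[42,13],[45,17],[49,0]]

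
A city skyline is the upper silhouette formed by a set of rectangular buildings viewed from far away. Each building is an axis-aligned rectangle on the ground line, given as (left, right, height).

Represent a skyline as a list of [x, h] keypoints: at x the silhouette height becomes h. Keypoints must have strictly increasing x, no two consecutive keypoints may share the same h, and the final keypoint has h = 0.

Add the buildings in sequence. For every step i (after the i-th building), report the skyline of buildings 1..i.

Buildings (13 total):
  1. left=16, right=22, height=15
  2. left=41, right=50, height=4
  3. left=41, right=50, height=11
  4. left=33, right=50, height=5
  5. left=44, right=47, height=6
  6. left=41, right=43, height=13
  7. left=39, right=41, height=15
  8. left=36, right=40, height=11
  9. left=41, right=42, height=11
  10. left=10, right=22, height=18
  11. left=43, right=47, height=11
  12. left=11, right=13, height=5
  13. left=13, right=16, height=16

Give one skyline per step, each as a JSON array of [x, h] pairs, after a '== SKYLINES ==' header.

== SKYLINES ==
[[16,15],[22,0]]
[[16,15],[22,0],[41,4],[50,0]]
[[16,15],[22,0],[41,11],[50,0]]
[[16,15],[22,0],[33,5],[41,11],[50,0]]
[[16,15],[22,0],[33,5],[41,11],[50,0]]
[[16,15],[22,0],[33,5],[41,13],[43,11],[50,0]]
[[16,15],[22,0],[33,5],[39,15],[41,13],[43,11],[50,0]]
[[16,15],[22,0],[33,5],[36,11],[39,15],[41,13],[43,11],[50,0]]
[[16,15],[22,0],[33,5],[36,11],[39,15],[41,13],[43,11],[50,0]]
[[10,18],[22,0],[33,5],[36,11],[39,15],[41,13],[43,11],[50,0]]
[[10,18],[22,0],[33,5],[36,11],[39,15],[41,13],[43,11],[50,0]]
[[10,18],[22,0],[33,5],[36,11],[39,15],[41,13],[43,11],[50,0]]
[[10,18],[22,0],[33,5],[36,11],[39,15],[41,13],[43,11],[50,0]]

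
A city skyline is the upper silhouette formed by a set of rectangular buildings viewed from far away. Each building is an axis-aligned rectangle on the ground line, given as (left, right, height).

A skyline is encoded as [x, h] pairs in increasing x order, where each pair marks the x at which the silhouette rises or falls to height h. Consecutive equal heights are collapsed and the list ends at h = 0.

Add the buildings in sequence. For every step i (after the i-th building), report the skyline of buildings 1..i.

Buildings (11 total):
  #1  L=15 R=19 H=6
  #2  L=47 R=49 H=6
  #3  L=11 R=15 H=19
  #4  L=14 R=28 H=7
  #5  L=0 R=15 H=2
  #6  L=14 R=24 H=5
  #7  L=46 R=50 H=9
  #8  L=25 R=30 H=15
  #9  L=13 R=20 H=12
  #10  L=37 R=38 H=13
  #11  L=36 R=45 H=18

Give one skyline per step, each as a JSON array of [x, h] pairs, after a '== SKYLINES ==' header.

== SKYLINES ==
[[15,6],[19,0]]
[[15,6],[19,0],[47,6],[49,0]]
[[11,19],[15,6],[19,0],[47,6],[49,0]]
[[11,19],[15,7],[28,0],[47,6],[49,0]]
[[0,2],[11,19],[15,7],[28,0],[47,6],[49,0]]
[[0,2],[11,19],[15,7],[28,0],[47,6],[49,0]]
[[0,2],[11,19],[15,7],[28,0],[46,9],[50,0]]
[[0,2],[11,19],[15,7],[25,15],[30,0],[46,9],[50,0]]
[[0,2],[11,19],[15,12],[20,7],[25,15],[30,0],[46,9],[50,0]]
[[0,2],[11,19],[15,12],[20,7],[25,15],[30,0],[37,13],[38,0],[46,9],[50,0]]
[[0,2],[11,19],[15,12],[20,7],[25,15],[30,0],[36,18],[45,0],[46,9],[50,0]]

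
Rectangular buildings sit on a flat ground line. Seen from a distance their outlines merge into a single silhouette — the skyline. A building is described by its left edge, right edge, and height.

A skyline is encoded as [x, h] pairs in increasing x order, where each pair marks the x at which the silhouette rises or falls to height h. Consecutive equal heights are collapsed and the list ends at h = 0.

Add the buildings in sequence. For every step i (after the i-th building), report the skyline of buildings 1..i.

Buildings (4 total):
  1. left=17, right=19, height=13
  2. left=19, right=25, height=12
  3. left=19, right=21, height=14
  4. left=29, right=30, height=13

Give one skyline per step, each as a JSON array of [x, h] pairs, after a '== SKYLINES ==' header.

== SKYLINES ==
[[17,13],[19,0]]
[[17,13],[19,12],[25,0]]
[[17,13],[19,14],[21,12],[25,0]]
[[17,13],[19,14],[21,12],[25,0],[29,13],[30,0]]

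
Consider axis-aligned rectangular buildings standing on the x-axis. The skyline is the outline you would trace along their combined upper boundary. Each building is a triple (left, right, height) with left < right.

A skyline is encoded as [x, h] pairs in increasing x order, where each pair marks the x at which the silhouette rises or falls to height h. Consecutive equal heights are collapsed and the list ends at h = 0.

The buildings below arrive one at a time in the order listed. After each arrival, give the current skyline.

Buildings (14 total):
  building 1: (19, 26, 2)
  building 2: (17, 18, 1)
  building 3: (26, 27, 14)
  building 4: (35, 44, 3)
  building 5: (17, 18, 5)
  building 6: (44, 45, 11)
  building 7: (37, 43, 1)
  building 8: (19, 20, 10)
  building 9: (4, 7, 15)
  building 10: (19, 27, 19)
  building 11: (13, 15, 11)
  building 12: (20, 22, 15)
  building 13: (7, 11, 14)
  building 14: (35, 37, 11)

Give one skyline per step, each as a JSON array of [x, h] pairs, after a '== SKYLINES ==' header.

== SKYLINES ==
[[19,2],[26,0]]
[[17,1],[18,0],[19,2],[26,0]]
[[17,1],[18,0],[19,2],[26,14],[27,0]]
[[17,1],[18,0],[19,2],[26,14],[27,0],[35,3],[44,0]]
[[17,5],[18,0],[19,2],[26,14],[27,0],[35,3],[44,0]]
[[17,5],[18,0],[19,2],[26,14],[27,0],[35,3],[44,11],[45,0]]
[[17,5],[18,0],[19,2],[26,14],[27,0],[35,3],[44,11],[45,0]]
[[17,5],[18,0],[19,10],[20,2],[26,14],[27,0],[35,3],[44,11],[45,0]]
[[4,15],[7,0],[17,5],[18,0],[19,10],[20,2],[26,14],[27,0],[35,3],[44,11],[45,0]]
[[4,15],[7,0],[17,5],[18,0],[19,19],[27,0],[35,3],[44,11],[45,0]]
[[4,15],[7,0],[13,11],[15,0],[17,5],[18,0],[19,19],[27,0],[35,3],[44,11],[45,0]]
[[4,15],[7,0],[13,11],[15,0],[17,5],[18,0],[19,19],[27,0],[35,3],[44,11],[45,0]]
[[4,15],[7,14],[11,0],[13,11],[15,0],[17,5],[18,0],[19,19],[27,0],[35,3],[44,11],[45,0]]
[[4,15],[7,14],[11,0],[13,11],[15,0],[17,5],[18,0],[19,19],[27,0],[35,11],[37,3],[44,11],[45,0]]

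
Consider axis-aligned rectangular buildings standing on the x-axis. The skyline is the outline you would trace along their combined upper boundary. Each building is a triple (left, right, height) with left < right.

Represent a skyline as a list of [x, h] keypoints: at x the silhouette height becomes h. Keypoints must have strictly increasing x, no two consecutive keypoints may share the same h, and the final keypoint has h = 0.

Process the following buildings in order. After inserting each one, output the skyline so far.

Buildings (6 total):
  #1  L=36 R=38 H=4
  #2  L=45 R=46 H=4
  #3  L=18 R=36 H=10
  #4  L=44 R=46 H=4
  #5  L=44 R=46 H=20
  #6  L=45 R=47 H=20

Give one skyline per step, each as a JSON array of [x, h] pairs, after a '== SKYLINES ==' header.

== SKYLINES ==
[[36,4],[38,0]]
[[36,4],[38,0],[45,4],[46,0]]
[[18,10],[36,4],[38,0],[45,4],[46,0]]
[[18,10],[36,4],[38,0],[44,4],[46,0]]
[[18,10],[36,4],[38,0],[44,20],[46,0]]
[[18,10],[36,4],[38,0],[44,20],[47,0]]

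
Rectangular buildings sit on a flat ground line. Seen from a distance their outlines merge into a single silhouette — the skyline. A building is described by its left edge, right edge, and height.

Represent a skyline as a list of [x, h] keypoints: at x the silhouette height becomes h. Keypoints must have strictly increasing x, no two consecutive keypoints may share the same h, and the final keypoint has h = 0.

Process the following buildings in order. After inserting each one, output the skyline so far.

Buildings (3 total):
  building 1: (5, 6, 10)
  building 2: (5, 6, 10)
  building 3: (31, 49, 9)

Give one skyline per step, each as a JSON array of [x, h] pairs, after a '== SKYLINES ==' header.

== SKYLINES ==
[[5,10],[6,0]]
[[5,10],[6,0]]
[[5,10],[6,0],[31,9],[49,0]]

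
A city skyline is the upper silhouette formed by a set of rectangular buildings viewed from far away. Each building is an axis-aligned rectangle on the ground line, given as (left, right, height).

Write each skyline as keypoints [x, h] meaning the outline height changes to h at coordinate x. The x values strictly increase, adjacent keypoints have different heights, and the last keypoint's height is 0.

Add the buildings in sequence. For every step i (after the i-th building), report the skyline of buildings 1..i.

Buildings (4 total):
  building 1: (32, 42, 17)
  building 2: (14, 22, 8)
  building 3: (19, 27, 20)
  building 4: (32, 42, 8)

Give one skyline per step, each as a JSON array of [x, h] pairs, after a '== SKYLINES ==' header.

== SKYLINES ==
[[32,17],[42,0]]
[[14,8],[22,0],[32,17],[42,0]]
[[14,8],[19,20],[27,0],[32,17],[42,0]]
[[14,8],[19,20],[27,0],[32,17],[42,0]]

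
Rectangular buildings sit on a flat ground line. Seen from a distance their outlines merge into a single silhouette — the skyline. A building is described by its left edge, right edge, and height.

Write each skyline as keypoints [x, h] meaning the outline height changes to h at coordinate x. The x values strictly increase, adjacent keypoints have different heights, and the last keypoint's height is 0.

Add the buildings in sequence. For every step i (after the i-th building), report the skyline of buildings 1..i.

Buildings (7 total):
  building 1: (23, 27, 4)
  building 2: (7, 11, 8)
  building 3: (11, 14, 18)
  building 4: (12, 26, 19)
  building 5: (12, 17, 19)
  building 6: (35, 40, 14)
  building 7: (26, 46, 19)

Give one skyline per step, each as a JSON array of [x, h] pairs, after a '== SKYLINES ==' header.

== SKYLINES ==
[[23,4],[27,0]]
[[7,8],[11,0],[23,4],[27,0]]
[[7,8],[11,18],[14,0],[23,4],[27,0]]
[[7,8],[11,18],[12,19],[26,4],[27,0]]
[[7,8],[11,18],[12,19],[26,4],[27,0]]
[[7,8],[11,18],[12,19],[26,4],[27,0],[35,14],[40,0]]
[[7,8],[11,18],[12,19],[46,0]]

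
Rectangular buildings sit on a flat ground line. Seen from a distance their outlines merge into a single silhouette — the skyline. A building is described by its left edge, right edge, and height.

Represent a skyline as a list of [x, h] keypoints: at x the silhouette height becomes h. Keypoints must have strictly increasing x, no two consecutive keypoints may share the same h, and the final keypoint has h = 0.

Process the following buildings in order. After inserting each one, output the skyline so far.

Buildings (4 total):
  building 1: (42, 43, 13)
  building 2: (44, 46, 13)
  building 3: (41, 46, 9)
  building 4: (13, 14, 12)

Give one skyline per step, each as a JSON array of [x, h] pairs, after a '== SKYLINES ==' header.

== SKYLINES ==
[[42,13],[43,0]]
[[42,13],[43,0],[44,13],[46,0]]
[[41,9],[42,13],[43,9],[44,13],[46,0]]
[[13,12],[14,0],[41,9],[42,13],[43,9],[44,13],[46,0]]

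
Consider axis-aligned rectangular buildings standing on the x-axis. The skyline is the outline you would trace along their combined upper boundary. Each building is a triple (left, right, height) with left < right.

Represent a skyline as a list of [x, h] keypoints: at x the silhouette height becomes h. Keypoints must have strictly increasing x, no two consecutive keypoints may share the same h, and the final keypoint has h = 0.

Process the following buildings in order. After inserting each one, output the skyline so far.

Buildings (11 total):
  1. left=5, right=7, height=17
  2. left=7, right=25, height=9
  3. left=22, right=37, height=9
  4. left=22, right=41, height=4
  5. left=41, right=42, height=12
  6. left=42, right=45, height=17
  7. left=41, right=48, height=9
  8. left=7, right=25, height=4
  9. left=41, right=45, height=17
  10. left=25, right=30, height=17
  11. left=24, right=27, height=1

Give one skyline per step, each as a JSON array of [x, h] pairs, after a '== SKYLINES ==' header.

== SKYLINES ==
[[5,17],[7,0]]
[[5,17],[7,9],[25,0]]
[[5,17],[7,9],[37,0]]
[[5,17],[7,9],[37,4],[41,0]]
[[5,17],[7,9],[37,4],[41,12],[42,0]]
[[5,17],[7,9],[37,4],[41,12],[42,17],[45,0]]
[[5,17],[7,9],[37,4],[41,12],[42,17],[45,9],[48,0]]
[[5,17],[7,9],[37,4],[41,12],[42,17],[45,9],[48,0]]
[[5,17],[7,9],[37,4],[41,17],[45,9],[48,0]]
[[5,17],[7,9],[25,17],[30,9],[37,4],[41,17],[45,9],[48,0]]
[[5,17],[7,9],[25,17],[30,9],[37,4],[41,17],[45,9],[48,0]]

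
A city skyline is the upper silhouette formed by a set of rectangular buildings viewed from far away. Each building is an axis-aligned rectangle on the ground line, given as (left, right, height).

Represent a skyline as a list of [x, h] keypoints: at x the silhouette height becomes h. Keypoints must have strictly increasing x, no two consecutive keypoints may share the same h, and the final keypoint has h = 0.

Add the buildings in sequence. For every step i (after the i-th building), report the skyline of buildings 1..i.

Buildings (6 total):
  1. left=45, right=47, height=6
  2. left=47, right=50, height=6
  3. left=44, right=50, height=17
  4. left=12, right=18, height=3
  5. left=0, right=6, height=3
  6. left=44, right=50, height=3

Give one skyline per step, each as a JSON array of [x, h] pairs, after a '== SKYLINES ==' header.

== SKYLINES ==
[[45,6],[47,0]]
[[45,6],[50,0]]
[[44,17],[50,0]]
[[12,3],[18,0],[44,17],[50,0]]
[[0,3],[6,0],[12,3],[18,0],[44,17],[50,0]]
[[0,3],[6,0],[12,3],[18,0],[44,17],[50,0]]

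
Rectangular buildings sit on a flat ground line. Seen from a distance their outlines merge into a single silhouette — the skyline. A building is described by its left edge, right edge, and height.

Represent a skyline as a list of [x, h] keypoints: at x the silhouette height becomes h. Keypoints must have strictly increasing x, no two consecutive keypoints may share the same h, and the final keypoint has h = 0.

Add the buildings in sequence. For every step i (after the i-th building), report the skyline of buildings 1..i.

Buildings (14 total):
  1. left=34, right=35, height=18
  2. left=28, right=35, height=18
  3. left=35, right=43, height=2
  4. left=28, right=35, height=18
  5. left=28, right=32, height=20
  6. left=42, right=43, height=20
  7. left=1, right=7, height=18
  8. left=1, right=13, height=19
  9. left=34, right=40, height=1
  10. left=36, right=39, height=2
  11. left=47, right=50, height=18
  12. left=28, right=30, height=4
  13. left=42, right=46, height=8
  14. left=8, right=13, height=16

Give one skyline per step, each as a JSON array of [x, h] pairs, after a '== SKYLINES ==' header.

== SKYLINES ==
[[34,18],[35,0]]
[[28,18],[35,0]]
[[28,18],[35,2],[43,0]]
[[28,18],[35,2],[43,0]]
[[28,20],[32,18],[35,2],[43,0]]
[[28,20],[32,18],[35,2],[42,20],[43,0]]
[[1,18],[7,0],[28,20],[32,18],[35,2],[42,20],[43,0]]
[[1,19],[13,0],[28,20],[32,18],[35,2],[42,20],[43,0]]
[[1,19],[13,0],[28,20],[32,18],[35,2],[42,20],[43,0]]
[[1,19],[13,0],[28,20],[32,18],[35,2],[42,20],[43,0]]
[[1,19],[13,0],[28,20],[32,18],[35,2],[42,20],[43,0],[47,18],[50,0]]
[[1,19],[13,0],[28,20],[32,18],[35,2],[42,20],[43,0],[47,18],[50,0]]
[[1,19],[13,0],[28,20],[32,18],[35,2],[42,20],[43,8],[46,0],[47,18],[50,0]]
[[1,19],[13,0],[28,20],[32,18],[35,2],[42,20],[43,8],[46,0],[47,18],[50,0]]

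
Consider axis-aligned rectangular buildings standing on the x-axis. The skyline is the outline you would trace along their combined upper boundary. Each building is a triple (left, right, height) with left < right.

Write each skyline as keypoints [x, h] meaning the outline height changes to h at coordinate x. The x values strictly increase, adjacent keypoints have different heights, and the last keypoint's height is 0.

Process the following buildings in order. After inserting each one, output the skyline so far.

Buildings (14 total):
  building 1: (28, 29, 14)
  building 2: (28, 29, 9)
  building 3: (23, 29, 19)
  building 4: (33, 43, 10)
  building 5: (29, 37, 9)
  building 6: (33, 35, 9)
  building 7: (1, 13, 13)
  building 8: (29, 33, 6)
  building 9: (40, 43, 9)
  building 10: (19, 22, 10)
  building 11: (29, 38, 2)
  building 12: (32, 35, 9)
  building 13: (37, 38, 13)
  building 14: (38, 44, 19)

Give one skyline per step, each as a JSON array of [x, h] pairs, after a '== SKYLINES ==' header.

== SKYLINES ==
[[28,14],[29,0]]
[[28,14],[29,0]]
[[23,19],[29,0]]
[[23,19],[29,0],[33,10],[43,0]]
[[23,19],[29,9],[33,10],[43,0]]
[[23,19],[29,9],[33,10],[43,0]]
[[1,13],[13,0],[23,19],[29,9],[33,10],[43,0]]
[[1,13],[13,0],[23,19],[29,9],[33,10],[43,0]]
[[1,13],[13,0],[23,19],[29,9],[33,10],[43,0]]
[[1,13],[13,0],[19,10],[22,0],[23,19],[29,9],[33,10],[43,0]]
[[1,13],[13,0],[19,10],[22,0],[23,19],[29,9],[33,10],[43,0]]
[[1,13],[13,0],[19,10],[22,0],[23,19],[29,9],[33,10],[43,0]]
[[1,13],[13,0],[19,10],[22,0],[23,19],[29,9],[33,10],[37,13],[38,10],[43,0]]
[[1,13],[13,0],[19,10],[22,0],[23,19],[29,9],[33,10],[37,13],[38,19],[44,0]]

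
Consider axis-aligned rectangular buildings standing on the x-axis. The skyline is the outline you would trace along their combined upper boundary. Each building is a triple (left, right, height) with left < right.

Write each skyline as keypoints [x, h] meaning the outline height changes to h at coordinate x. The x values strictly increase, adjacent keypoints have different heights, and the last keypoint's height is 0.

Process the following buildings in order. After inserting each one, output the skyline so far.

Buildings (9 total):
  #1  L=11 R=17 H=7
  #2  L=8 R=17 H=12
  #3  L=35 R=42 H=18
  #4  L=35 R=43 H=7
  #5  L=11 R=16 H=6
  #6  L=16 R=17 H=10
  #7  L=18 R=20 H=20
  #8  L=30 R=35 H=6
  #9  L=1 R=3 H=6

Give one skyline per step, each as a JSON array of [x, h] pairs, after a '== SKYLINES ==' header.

== SKYLINES ==
[[11,7],[17,0]]
[[8,12],[17,0]]
[[8,12],[17,0],[35,18],[42,0]]
[[8,12],[17,0],[35,18],[42,7],[43,0]]
[[8,12],[17,0],[35,18],[42,7],[43,0]]
[[8,12],[17,0],[35,18],[42,7],[43,0]]
[[8,12],[17,0],[18,20],[20,0],[35,18],[42,7],[43,0]]
[[8,12],[17,0],[18,20],[20,0],[30,6],[35,18],[42,7],[43,0]]
[[1,6],[3,0],[8,12],[17,0],[18,20],[20,0],[30,6],[35,18],[42,7],[43,0]]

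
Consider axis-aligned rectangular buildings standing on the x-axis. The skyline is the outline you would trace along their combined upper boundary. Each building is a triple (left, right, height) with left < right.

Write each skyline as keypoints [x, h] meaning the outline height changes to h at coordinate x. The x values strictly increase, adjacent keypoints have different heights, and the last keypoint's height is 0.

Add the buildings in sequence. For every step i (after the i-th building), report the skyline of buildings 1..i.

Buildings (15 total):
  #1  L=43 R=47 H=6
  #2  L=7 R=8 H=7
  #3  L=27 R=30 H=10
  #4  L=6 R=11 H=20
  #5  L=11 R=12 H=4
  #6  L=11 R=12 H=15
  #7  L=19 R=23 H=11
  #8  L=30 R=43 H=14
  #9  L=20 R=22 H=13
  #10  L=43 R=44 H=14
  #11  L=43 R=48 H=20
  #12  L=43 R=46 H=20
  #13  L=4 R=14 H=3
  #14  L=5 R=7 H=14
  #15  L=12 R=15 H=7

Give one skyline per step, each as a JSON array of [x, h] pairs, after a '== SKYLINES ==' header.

== SKYLINES ==
[[43,6],[47,0]]
[[7,7],[8,0],[43,6],[47,0]]
[[7,7],[8,0],[27,10],[30,0],[43,6],[47,0]]
[[6,20],[11,0],[27,10],[30,0],[43,6],[47,0]]
[[6,20],[11,4],[12,0],[27,10],[30,0],[43,6],[47,0]]
[[6,20],[11,15],[12,0],[27,10],[30,0],[43,6],[47,0]]
[[6,20],[11,15],[12,0],[19,11],[23,0],[27,10],[30,0],[43,6],[47,0]]
[[6,20],[11,15],[12,0],[19,11],[23,0],[27,10],[30,14],[43,6],[47,0]]
[[6,20],[11,15],[12,0],[19,11],[20,13],[22,11],[23,0],[27,10],[30,14],[43,6],[47,0]]
[[6,20],[11,15],[12,0],[19,11],[20,13],[22,11],[23,0],[27,10],[30,14],[44,6],[47,0]]
[[6,20],[11,15],[12,0],[19,11],[20,13],[22,11],[23,0],[27,10],[30,14],[43,20],[48,0]]
[[6,20],[11,15],[12,0],[19,11],[20,13],[22,11],[23,0],[27,10],[30,14],[43,20],[48,0]]
[[4,3],[6,20],[11,15],[12,3],[14,0],[19,11],[20,13],[22,11],[23,0],[27,10],[30,14],[43,20],[48,0]]
[[4,3],[5,14],[6,20],[11,15],[12,3],[14,0],[19,11],[20,13],[22,11],[23,0],[27,10],[30,14],[43,20],[48,0]]
[[4,3],[5,14],[6,20],[11,15],[12,7],[15,0],[19,11],[20,13],[22,11],[23,0],[27,10],[30,14],[43,20],[48,0]]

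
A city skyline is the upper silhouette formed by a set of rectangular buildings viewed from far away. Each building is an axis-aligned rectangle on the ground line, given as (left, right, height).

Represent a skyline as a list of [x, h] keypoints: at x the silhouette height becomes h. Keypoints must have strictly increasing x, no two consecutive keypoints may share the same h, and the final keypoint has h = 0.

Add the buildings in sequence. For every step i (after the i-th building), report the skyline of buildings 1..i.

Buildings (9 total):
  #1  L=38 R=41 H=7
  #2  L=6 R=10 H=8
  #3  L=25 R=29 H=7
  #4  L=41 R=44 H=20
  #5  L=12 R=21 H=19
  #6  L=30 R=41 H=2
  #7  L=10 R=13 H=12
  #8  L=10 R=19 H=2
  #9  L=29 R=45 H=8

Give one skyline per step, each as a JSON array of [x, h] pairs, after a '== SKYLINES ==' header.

== SKYLINES ==
[[38,7],[41,0]]
[[6,8],[10,0],[38,7],[41,0]]
[[6,8],[10,0],[25,7],[29,0],[38,7],[41,0]]
[[6,8],[10,0],[25,7],[29,0],[38,7],[41,20],[44,0]]
[[6,8],[10,0],[12,19],[21,0],[25,7],[29,0],[38,7],[41,20],[44,0]]
[[6,8],[10,0],[12,19],[21,0],[25,7],[29,0],[30,2],[38,7],[41,20],[44,0]]
[[6,8],[10,12],[12,19],[21,0],[25,7],[29,0],[30,2],[38,7],[41,20],[44,0]]
[[6,8],[10,12],[12,19],[21,0],[25,7],[29,0],[30,2],[38,7],[41,20],[44,0]]
[[6,8],[10,12],[12,19],[21,0],[25,7],[29,8],[41,20],[44,8],[45,0]]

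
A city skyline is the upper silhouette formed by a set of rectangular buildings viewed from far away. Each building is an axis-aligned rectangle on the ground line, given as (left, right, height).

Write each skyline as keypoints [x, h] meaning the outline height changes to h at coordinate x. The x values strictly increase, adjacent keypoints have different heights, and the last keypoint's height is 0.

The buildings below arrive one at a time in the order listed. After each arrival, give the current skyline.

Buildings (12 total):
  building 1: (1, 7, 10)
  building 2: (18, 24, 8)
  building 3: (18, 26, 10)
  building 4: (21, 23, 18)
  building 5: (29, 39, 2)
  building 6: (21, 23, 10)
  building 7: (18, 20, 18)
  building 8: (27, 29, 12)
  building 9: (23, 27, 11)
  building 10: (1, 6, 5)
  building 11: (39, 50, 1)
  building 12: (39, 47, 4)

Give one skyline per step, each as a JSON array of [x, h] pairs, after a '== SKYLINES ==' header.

== SKYLINES ==
[[1,10],[7,0]]
[[1,10],[7,0],[18,8],[24,0]]
[[1,10],[7,0],[18,10],[26,0]]
[[1,10],[7,0],[18,10],[21,18],[23,10],[26,0]]
[[1,10],[7,0],[18,10],[21,18],[23,10],[26,0],[29,2],[39,0]]
[[1,10],[7,0],[18,10],[21,18],[23,10],[26,0],[29,2],[39,0]]
[[1,10],[7,0],[18,18],[20,10],[21,18],[23,10],[26,0],[29,2],[39,0]]
[[1,10],[7,0],[18,18],[20,10],[21,18],[23,10],[26,0],[27,12],[29,2],[39,0]]
[[1,10],[7,0],[18,18],[20,10],[21,18],[23,11],[27,12],[29,2],[39,0]]
[[1,10],[7,0],[18,18],[20,10],[21,18],[23,11],[27,12],[29,2],[39,0]]
[[1,10],[7,0],[18,18],[20,10],[21,18],[23,11],[27,12],[29,2],[39,1],[50,0]]
[[1,10],[7,0],[18,18],[20,10],[21,18],[23,11],[27,12],[29,2],[39,4],[47,1],[50,0]]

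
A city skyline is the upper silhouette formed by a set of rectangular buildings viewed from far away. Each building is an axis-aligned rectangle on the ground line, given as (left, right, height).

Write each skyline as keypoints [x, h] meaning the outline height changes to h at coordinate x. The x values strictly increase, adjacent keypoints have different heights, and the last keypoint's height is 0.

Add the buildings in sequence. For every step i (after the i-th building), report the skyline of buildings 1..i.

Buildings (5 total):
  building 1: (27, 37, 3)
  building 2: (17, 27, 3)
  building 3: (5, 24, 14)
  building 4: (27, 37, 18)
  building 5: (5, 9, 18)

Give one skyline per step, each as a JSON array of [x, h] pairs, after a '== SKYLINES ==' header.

== SKYLINES ==
[[27,3],[37,0]]
[[17,3],[37,0]]
[[5,14],[24,3],[37,0]]
[[5,14],[24,3],[27,18],[37,0]]
[[5,18],[9,14],[24,3],[27,18],[37,0]]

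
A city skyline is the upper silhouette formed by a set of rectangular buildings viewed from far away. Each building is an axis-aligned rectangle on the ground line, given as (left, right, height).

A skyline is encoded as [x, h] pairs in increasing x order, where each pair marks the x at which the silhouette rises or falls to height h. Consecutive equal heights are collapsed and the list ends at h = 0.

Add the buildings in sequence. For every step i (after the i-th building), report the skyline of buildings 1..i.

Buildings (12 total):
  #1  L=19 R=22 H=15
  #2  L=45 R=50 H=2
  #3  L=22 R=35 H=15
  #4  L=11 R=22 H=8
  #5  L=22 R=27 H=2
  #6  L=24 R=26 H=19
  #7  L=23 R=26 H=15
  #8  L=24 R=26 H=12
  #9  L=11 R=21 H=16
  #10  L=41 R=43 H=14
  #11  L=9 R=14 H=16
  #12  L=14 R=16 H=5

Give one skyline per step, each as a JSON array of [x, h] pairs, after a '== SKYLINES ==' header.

== SKYLINES ==
[[19,15],[22,0]]
[[19,15],[22,0],[45,2],[50,0]]
[[19,15],[35,0],[45,2],[50,0]]
[[11,8],[19,15],[35,0],[45,2],[50,0]]
[[11,8],[19,15],[35,0],[45,2],[50,0]]
[[11,8],[19,15],[24,19],[26,15],[35,0],[45,2],[50,0]]
[[11,8],[19,15],[24,19],[26,15],[35,0],[45,2],[50,0]]
[[11,8],[19,15],[24,19],[26,15],[35,0],[45,2],[50,0]]
[[11,16],[21,15],[24,19],[26,15],[35,0],[45,2],[50,0]]
[[11,16],[21,15],[24,19],[26,15],[35,0],[41,14],[43,0],[45,2],[50,0]]
[[9,16],[21,15],[24,19],[26,15],[35,0],[41,14],[43,0],[45,2],[50,0]]
[[9,16],[21,15],[24,19],[26,15],[35,0],[41,14],[43,0],[45,2],[50,0]]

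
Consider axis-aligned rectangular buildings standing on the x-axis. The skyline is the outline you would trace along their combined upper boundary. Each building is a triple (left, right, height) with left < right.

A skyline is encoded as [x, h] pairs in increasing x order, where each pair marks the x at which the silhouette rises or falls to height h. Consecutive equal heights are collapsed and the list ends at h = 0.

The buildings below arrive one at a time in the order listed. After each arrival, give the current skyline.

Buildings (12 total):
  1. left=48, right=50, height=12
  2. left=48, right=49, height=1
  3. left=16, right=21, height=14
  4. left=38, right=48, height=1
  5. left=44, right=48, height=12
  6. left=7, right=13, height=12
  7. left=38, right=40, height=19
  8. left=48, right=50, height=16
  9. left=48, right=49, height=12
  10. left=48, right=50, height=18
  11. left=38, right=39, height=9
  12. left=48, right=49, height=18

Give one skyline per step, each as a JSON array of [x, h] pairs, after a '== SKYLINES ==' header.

== SKYLINES ==
[[48,12],[50,0]]
[[48,12],[50,0]]
[[16,14],[21,0],[48,12],[50,0]]
[[16,14],[21,0],[38,1],[48,12],[50,0]]
[[16,14],[21,0],[38,1],[44,12],[50,0]]
[[7,12],[13,0],[16,14],[21,0],[38,1],[44,12],[50,0]]
[[7,12],[13,0],[16,14],[21,0],[38,19],[40,1],[44,12],[50,0]]
[[7,12],[13,0],[16,14],[21,0],[38,19],[40,1],[44,12],[48,16],[50,0]]
[[7,12],[13,0],[16,14],[21,0],[38,19],[40,1],[44,12],[48,16],[50,0]]
[[7,12],[13,0],[16,14],[21,0],[38,19],[40,1],[44,12],[48,18],[50,0]]
[[7,12],[13,0],[16,14],[21,0],[38,19],[40,1],[44,12],[48,18],[50,0]]
[[7,12],[13,0],[16,14],[21,0],[38,19],[40,1],[44,12],[48,18],[50,0]]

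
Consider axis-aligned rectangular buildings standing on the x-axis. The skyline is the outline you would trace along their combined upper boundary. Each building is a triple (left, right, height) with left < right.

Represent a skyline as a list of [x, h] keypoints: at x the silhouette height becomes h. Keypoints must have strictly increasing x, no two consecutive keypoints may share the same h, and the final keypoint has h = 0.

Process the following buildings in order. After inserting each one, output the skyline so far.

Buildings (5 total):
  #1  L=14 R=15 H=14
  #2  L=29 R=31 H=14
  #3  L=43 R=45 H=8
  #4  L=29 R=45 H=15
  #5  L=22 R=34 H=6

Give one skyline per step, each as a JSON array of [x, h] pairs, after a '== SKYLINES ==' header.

== SKYLINES ==
[[14,14],[15,0]]
[[14,14],[15,0],[29,14],[31,0]]
[[14,14],[15,0],[29,14],[31,0],[43,8],[45,0]]
[[14,14],[15,0],[29,15],[45,0]]
[[14,14],[15,0],[22,6],[29,15],[45,0]]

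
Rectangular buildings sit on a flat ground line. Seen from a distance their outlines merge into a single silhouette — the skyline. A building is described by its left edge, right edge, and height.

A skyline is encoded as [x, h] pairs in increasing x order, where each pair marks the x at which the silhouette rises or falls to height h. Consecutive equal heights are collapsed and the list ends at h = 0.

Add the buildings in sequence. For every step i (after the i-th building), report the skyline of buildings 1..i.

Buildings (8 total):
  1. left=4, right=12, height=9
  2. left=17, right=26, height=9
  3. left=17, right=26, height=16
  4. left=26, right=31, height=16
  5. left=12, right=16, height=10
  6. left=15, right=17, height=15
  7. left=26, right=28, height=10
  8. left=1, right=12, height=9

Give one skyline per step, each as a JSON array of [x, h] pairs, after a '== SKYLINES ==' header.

== SKYLINES ==
[[4,9],[12,0]]
[[4,9],[12,0],[17,9],[26,0]]
[[4,9],[12,0],[17,16],[26,0]]
[[4,9],[12,0],[17,16],[31,0]]
[[4,9],[12,10],[16,0],[17,16],[31,0]]
[[4,9],[12,10],[15,15],[17,16],[31,0]]
[[4,9],[12,10],[15,15],[17,16],[31,0]]
[[1,9],[12,10],[15,15],[17,16],[31,0]]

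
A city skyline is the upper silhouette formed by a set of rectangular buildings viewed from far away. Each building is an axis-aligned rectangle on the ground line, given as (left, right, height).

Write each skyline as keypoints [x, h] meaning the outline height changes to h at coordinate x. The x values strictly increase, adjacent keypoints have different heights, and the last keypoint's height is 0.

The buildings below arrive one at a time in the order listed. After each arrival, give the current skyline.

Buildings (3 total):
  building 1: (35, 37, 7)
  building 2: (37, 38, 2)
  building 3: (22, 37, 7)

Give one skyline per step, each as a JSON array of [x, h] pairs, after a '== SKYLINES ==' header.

== SKYLINES ==
[[35,7],[37,0]]
[[35,7],[37,2],[38,0]]
[[22,7],[37,2],[38,0]]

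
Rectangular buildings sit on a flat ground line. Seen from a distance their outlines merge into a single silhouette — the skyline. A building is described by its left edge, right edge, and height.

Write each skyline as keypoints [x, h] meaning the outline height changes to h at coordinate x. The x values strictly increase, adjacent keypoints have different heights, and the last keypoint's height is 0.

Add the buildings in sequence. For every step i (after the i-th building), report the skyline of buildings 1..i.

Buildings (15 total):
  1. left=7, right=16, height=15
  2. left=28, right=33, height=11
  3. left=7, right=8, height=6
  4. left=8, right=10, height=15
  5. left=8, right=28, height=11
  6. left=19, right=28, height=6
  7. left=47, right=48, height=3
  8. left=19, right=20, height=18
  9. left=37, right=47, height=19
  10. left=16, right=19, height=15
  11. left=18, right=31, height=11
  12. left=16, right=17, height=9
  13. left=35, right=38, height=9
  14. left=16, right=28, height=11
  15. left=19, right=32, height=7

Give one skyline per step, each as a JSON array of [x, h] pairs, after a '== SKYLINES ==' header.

== SKYLINES ==
[[7,15],[16,0]]
[[7,15],[16,0],[28,11],[33,0]]
[[7,15],[16,0],[28,11],[33,0]]
[[7,15],[16,0],[28,11],[33,0]]
[[7,15],[16,11],[33,0]]
[[7,15],[16,11],[33,0]]
[[7,15],[16,11],[33,0],[47,3],[48,0]]
[[7,15],[16,11],[19,18],[20,11],[33,0],[47,3],[48,0]]
[[7,15],[16,11],[19,18],[20,11],[33,0],[37,19],[47,3],[48,0]]
[[7,15],[19,18],[20,11],[33,0],[37,19],[47,3],[48,0]]
[[7,15],[19,18],[20,11],[33,0],[37,19],[47,3],[48,0]]
[[7,15],[19,18],[20,11],[33,0],[37,19],[47,3],[48,0]]
[[7,15],[19,18],[20,11],[33,0],[35,9],[37,19],[47,3],[48,0]]
[[7,15],[19,18],[20,11],[33,0],[35,9],[37,19],[47,3],[48,0]]
[[7,15],[19,18],[20,11],[33,0],[35,9],[37,19],[47,3],[48,0]]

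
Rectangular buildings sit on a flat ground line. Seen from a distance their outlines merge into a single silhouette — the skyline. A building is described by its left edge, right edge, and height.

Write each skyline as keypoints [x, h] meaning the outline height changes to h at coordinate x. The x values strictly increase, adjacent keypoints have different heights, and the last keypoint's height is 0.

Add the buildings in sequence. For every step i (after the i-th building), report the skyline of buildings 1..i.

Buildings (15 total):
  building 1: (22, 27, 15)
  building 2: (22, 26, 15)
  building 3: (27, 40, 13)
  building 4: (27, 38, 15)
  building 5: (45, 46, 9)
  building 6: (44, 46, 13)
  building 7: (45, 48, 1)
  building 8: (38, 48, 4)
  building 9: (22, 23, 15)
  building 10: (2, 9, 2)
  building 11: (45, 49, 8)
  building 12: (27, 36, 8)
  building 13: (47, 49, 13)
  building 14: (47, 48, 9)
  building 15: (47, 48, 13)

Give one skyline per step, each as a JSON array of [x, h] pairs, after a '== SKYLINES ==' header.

== SKYLINES ==
[[22,15],[27,0]]
[[22,15],[27,0]]
[[22,15],[27,13],[40,0]]
[[22,15],[38,13],[40,0]]
[[22,15],[38,13],[40,0],[45,9],[46,0]]
[[22,15],[38,13],[40,0],[44,13],[46,0]]
[[22,15],[38,13],[40,0],[44,13],[46,1],[48,0]]
[[22,15],[38,13],[40,4],[44,13],[46,4],[48,0]]
[[22,15],[38,13],[40,4],[44,13],[46,4],[48,0]]
[[2,2],[9,0],[22,15],[38,13],[40,4],[44,13],[46,4],[48,0]]
[[2,2],[9,0],[22,15],[38,13],[40,4],[44,13],[46,8],[49,0]]
[[2,2],[9,0],[22,15],[38,13],[40,4],[44,13],[46,8],[49,0]]
[[2,2],[9,0],[22,15],[38,13],[40,4],[44,13],[46,8],[47,13],[49,0]]
[[2,2],[9,0],[22,15],[38,13],[40,4],[44,13],[46,8],[47,13],[49,0]]
[[2,2],[9,0],[22,15],[38,13],[40,4],[44,13],[46,8],[47,13],[49,0]]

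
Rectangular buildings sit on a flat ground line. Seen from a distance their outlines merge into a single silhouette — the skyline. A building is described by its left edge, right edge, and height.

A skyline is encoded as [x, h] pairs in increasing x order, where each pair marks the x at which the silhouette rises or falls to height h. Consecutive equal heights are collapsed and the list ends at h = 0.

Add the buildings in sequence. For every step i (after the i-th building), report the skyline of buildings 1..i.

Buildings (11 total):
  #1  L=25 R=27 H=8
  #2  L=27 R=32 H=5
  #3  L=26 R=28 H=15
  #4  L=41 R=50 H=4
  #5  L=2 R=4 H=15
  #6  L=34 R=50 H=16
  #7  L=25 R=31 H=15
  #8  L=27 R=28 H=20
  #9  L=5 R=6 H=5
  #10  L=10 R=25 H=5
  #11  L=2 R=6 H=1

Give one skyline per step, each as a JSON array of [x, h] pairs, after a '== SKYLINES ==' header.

== SKYLINES ==
[[25,8],[27,0]]
[[25,8],[27,5],[32,0]]
[[25,8],[26,15],[28,5],[32,0]]
[[25,8],[26,15],[28,5],[32,0],[41,4],[50,0]]
[[2,15],[4,0],[25,8],[26,15],[28,5],[32,0],[41,4],[50,0]]
[[2,15],[4,0],[25,8],[26,15],[28,5],[32,0],[34,16],[50,0]]
[[2,15],[4,0],[25,15],[31,5],[32,0],[34,16],[50,0]]
[[2,15],[4,0],[25,15],[27,20],[28,15],[31,5],[32,0],[34,16],[50,0]]
[[2,15],[4,0],[5,5],[6,0],[25,15],[27,20],[28,15],[31,5],[32,0],[34,16],[50,0]]
[[2,15],[4,0],[5,5],[6,0],[10,5],[25,15],[27,20],[28,15],[31,5],[32,0],[34,16],[50,0]]
[[2,15],[4,1],[5,5],[6,0],[10,5],[25,15],[27,20],[28,15],[31,5],[32,0],[34,16],[50,0]]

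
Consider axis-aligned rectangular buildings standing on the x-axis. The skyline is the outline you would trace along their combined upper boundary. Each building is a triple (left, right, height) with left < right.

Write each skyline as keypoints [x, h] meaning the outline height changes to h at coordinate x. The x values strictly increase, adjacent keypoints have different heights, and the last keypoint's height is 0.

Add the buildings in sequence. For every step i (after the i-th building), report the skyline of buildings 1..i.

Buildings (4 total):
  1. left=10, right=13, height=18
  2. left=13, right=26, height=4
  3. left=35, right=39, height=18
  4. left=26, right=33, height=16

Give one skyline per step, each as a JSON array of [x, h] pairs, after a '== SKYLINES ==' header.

== SKYLINES ==
[[10,18],[13,0]]
[[10,18],[13,4],[26,0]]
[[10,18],[13,4],[26,0],[35,18],[39,0]]
[[10,18],[13,4],[26,16],[33,0],[35,18],[39,0]]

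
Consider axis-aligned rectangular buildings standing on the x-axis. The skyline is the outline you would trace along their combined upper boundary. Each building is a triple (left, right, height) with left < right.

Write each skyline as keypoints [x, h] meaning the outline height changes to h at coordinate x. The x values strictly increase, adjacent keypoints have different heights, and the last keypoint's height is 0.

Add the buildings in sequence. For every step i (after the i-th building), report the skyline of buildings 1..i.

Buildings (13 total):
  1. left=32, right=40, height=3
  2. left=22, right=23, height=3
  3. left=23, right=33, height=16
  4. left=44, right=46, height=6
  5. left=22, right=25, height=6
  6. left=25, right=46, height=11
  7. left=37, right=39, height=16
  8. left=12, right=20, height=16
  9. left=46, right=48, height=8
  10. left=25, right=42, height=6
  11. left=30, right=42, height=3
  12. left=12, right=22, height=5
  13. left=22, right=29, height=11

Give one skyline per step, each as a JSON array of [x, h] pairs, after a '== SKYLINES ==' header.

== SKYLINES ==
[[32,3],[40,0]]
[[22,3],[23,0],[32,3],[40,0]]
[[22,3],[23,16],[33,3],[40,0]]
[[22,3],[23,16],[33,3],[40,0],[44,6],[46,0]]
[[22,6],[23,16],[33,3],[40,0],[44,6],[46,0]]
[[22,6],[23,16],[33,11],[46,0]]
[[22,6],[23,16],[33,11],[37,16],[39,11],[46,0]]
[[12,16],[20,0],[22,6],[23,16],[33,11],[37,16],[39,11],[46,0]]
[[12,16],[20,0],[22,6],[23,16],[33,11],[37,16],[39,11],[46,8],[48,0]]
[[12,16],[20,0],[22,6],[23,16],[33,11],[37,16],[39,11],[46,8],[48,0]]
[[12,16],[20,0],[22,6],[23,16],[33,11],[37,16],[39,11],[46,8],[48,0]]
[[12,16],[20,5],[22,6],[23,16],[33,11],[37,16],[39,11],[46,8],[48,0]]
[[12,16],[20,5],[22,11],[23,16],[33,11],[37,16],[39,11],[46,8],[48,0]]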